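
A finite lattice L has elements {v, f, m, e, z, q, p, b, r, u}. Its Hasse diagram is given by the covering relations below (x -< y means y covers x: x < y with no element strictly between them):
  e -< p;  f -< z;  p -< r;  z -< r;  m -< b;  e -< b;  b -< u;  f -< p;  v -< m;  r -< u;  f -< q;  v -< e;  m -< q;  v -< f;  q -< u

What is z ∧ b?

Common lower bounds of {z, b}: v.
The greatest among these is v.

v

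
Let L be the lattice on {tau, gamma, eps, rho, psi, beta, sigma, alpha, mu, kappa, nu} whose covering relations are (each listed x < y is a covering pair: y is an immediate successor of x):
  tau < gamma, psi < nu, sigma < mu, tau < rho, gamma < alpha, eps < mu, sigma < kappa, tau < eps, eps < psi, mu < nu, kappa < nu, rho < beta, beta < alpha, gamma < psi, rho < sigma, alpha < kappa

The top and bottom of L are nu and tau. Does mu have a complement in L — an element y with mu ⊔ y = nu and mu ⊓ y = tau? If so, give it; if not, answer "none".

Need y with mu ∨ y = nu and mu ∧ y = tau.
Checking each element gives: gamma.

gamma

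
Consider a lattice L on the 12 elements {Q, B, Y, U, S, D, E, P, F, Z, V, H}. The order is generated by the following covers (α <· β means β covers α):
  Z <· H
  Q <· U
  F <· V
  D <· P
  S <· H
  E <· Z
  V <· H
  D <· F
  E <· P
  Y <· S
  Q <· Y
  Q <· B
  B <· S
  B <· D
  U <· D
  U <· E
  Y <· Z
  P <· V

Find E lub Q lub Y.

Common upper bounds of {E, Q, Y}: H, Z.
The least among these is Z.

Z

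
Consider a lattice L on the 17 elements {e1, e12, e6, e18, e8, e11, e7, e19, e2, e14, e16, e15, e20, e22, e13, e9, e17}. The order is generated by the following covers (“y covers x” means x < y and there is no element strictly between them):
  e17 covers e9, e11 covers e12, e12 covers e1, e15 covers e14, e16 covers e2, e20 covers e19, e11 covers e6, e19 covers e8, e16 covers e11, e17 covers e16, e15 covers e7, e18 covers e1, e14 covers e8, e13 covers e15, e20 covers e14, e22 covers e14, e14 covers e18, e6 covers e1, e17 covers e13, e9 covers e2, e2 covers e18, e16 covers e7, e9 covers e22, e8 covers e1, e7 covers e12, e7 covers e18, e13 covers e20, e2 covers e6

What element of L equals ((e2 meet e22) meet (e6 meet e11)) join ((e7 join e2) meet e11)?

e2 ∧ e22 = e18
e6 ∧ e11 = e6
e18 ∧ e6 = e1
e7 ∨ e2 = e16
e16 ∧ e11 = e11
e1 ∨ e11 = e11

e11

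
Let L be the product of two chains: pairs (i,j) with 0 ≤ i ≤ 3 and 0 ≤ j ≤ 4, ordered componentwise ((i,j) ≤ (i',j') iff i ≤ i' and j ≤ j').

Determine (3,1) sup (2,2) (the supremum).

(3,2)

Common upper bounds of {(3,1), (2,2)}: (3,2), (3,3), (3,4).
The least among these is (3,2).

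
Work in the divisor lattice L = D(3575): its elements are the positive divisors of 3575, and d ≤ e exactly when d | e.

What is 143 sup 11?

In the divisibility order, the join is the least common multiple: lcm(143, 11) = 143.

143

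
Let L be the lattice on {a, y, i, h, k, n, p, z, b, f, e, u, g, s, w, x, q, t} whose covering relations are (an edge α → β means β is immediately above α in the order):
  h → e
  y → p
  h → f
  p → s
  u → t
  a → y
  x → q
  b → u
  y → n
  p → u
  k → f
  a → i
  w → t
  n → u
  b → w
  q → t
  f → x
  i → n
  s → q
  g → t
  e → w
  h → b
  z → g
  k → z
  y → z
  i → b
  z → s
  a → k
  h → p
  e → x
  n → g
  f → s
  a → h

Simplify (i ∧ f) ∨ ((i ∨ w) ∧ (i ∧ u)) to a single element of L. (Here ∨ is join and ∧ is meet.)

i

i ∧ f = a
i ∨ w = w
i ∧ u = i
w ∧ i = i
a ∨ i = i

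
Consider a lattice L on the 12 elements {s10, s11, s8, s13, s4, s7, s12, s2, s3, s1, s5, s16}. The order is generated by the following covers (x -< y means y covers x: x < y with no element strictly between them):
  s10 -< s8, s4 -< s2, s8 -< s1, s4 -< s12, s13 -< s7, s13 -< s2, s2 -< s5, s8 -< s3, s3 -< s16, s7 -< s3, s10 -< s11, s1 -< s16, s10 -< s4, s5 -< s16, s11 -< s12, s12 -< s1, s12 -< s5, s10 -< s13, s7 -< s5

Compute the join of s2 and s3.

Common upper bounds of {s2, s3}: s16.
The least among these is s16.

s16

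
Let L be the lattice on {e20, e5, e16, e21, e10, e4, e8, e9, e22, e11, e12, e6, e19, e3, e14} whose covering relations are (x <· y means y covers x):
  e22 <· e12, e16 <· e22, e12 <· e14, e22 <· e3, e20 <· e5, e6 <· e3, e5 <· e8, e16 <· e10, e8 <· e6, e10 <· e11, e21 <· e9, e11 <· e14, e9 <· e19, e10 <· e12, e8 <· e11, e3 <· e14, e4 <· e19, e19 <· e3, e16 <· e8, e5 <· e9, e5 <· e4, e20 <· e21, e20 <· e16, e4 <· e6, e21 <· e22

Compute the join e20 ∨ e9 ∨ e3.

e3

Common upper bounds of {e20, e9, e3}: e14, e3.
The least among these is e3.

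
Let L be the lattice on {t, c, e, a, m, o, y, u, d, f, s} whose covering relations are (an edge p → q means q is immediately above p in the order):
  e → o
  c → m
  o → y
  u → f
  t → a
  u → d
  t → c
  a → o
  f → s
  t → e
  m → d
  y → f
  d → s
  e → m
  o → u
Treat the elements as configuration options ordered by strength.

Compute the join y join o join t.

Common upper bounds of {y, o, t}: f, s, y.
The least among these is y.

y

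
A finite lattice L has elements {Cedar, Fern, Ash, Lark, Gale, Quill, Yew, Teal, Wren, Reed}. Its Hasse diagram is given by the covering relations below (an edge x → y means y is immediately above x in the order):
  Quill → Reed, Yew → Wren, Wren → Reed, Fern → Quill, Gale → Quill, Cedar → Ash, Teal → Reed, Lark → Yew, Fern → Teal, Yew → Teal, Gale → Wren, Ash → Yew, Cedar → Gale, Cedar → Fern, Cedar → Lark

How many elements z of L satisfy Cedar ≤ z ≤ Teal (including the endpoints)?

The interval [Cedar, Teal] = {Ash, Cedar, Fern, Lark, Teal, Yew}, which has 6 elements.

6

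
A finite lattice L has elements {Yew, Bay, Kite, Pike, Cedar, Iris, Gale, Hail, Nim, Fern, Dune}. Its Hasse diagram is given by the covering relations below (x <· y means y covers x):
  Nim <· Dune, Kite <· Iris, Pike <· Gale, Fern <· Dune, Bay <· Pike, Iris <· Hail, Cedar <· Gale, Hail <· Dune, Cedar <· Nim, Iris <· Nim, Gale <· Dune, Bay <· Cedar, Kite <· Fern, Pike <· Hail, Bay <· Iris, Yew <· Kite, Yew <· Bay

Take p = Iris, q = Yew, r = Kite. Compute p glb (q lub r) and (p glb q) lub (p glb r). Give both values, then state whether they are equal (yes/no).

q lub r = Kite, so p glb (q lub r) = Iris glb Kite = Kite.
p glb q = Yew and p glb r = Kite, so (p glb q) lub (p glb r) = Yew lub Kite = Kite.
Equal: yes.

Kite; Kite; yes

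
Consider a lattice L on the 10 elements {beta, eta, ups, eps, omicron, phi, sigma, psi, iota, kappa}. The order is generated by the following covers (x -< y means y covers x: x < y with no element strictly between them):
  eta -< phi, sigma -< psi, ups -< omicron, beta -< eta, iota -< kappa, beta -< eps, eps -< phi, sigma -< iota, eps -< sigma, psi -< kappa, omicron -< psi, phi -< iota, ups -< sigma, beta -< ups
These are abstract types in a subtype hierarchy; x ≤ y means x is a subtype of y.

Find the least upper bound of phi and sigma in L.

Common upper bounds of {phi, sigma}: iota, kappa.
The least among these is iota.

iota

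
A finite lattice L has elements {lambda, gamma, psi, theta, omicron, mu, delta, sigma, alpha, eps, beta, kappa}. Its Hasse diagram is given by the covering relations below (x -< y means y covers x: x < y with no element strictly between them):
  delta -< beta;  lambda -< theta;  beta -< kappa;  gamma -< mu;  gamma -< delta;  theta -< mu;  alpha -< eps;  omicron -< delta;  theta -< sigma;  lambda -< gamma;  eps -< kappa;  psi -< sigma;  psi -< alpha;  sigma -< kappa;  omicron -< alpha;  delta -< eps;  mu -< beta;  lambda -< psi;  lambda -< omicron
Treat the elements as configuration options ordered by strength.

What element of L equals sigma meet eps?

psi

sigma ∧ eps = psi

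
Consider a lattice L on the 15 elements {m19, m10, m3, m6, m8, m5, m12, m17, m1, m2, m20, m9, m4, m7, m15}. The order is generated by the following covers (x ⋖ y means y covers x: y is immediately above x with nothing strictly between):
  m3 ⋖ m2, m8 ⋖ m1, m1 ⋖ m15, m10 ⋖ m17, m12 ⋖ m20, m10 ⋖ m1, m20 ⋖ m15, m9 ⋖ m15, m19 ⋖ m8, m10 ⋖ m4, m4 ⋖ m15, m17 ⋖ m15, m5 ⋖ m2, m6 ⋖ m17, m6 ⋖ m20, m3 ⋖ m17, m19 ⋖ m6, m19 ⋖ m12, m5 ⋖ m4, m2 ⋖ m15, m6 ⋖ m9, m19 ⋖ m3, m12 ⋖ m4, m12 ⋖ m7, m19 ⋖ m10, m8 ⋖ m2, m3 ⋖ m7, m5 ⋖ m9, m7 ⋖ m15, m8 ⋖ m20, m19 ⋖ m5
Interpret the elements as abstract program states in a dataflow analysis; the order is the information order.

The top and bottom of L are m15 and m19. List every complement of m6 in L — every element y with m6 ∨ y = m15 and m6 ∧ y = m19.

Need y with m6 ∨ y = m15 and m6 ∧ y = m19.
Checking each element gives: m1, m2, m4, m7.

m1, m2, m4, m7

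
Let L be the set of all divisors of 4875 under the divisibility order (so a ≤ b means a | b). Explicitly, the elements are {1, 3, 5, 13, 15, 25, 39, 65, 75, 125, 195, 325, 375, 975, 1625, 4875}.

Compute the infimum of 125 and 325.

25

In the divisibility order, the meet is the greatest common divisor: gcd(125, 325) = 25.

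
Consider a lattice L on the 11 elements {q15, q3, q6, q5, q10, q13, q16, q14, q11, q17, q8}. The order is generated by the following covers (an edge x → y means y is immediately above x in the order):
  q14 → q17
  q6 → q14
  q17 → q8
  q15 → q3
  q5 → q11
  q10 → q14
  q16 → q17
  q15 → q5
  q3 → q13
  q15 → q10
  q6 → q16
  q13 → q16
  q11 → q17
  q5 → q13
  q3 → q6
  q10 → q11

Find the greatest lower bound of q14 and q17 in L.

q14

Common lower bounds of {q14, q17}: q10, q14, q15, q3, q6.
The greatest among these is q14.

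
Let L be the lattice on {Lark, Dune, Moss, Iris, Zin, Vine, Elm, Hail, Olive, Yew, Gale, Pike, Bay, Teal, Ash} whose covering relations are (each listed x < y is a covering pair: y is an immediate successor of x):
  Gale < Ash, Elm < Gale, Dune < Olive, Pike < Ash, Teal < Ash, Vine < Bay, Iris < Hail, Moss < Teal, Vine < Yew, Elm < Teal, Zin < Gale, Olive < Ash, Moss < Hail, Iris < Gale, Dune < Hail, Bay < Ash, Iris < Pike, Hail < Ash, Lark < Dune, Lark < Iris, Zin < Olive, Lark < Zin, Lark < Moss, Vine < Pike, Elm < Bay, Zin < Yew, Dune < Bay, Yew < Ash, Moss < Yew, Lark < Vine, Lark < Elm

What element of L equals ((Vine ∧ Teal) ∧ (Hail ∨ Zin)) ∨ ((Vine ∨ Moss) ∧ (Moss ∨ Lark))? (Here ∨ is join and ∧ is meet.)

Moss

Vine ∧ Teal = Lark
Hail ∨ Zin = Ash
Lark ∧ Ash = Lark
Vine ∨ Moss = Yew
Moss ∨ Lark = Moss
Yew ∧ Moss = Moss
Lark ∨ Moss = Moss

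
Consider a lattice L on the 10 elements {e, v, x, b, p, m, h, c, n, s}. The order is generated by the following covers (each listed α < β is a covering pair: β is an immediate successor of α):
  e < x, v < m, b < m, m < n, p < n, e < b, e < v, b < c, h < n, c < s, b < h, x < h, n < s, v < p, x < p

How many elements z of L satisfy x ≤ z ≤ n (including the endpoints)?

4

The interval [x, n] = {h, n, p, x}, which has 4 elements.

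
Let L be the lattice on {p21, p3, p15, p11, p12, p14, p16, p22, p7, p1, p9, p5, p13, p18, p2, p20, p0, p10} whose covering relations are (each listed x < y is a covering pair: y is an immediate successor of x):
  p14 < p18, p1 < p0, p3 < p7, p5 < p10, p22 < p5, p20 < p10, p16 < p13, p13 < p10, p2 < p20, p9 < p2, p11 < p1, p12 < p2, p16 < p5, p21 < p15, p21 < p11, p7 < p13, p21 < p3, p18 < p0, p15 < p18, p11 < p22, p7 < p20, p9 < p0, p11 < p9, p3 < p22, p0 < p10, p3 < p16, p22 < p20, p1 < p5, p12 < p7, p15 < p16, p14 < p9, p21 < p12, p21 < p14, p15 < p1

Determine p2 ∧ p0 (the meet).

Common lower bounds of {p2, p0}: p11, p14, p21, p9.
The greatest among these is p9.

p9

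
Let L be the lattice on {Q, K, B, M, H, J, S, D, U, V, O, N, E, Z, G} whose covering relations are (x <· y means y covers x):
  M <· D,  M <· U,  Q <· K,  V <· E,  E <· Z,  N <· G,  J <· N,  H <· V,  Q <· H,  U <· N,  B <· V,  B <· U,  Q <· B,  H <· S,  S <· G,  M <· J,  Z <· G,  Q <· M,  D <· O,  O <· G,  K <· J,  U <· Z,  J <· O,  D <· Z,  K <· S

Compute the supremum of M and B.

Common upper bounds of {M, B}: G, N, U, Z.
The least among these is U.

U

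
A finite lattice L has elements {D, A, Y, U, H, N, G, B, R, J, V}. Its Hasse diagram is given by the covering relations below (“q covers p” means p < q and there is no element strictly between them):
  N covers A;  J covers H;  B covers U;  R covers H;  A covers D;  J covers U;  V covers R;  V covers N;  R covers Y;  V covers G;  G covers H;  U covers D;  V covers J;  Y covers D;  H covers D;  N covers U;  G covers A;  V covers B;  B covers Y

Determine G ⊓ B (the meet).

Common lower bounds of {G, B}: D.
The greatest among these is D.

D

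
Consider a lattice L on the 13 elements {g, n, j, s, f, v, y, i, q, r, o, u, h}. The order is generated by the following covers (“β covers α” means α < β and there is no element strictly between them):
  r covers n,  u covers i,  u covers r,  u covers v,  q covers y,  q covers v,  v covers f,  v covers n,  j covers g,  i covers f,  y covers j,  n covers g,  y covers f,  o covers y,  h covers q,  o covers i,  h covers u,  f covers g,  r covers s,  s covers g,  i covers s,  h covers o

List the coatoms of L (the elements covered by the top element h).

o, q, u

The coatoms are exactly the elements covered by h: o, q, u.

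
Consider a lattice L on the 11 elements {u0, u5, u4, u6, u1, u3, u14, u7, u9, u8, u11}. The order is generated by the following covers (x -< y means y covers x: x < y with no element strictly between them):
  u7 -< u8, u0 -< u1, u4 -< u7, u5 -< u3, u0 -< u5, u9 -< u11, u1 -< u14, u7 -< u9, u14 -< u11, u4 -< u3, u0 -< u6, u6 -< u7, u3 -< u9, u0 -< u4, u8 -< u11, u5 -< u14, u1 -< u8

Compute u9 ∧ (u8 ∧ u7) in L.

u8 ∧ u7 = u7
u9 ∧ u7 = u7

u7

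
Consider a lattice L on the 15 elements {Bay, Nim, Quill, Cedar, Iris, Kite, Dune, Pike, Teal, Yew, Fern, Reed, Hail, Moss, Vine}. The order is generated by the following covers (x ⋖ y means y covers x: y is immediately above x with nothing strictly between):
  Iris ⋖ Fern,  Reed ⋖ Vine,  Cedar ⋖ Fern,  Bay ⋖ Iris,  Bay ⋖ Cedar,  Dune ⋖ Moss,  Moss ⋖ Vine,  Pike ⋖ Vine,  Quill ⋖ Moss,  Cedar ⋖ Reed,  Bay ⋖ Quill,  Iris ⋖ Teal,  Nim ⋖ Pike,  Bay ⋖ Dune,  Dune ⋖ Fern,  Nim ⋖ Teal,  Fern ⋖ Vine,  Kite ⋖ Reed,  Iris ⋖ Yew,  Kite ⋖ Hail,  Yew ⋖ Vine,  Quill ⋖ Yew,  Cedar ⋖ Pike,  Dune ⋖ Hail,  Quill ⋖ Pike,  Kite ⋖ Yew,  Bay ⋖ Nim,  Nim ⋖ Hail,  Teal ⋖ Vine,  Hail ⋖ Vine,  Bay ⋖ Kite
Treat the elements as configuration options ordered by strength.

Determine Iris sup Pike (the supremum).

Vine

Common upper bounds of {Iris, Pike}: Vine.
The least among these is Vine.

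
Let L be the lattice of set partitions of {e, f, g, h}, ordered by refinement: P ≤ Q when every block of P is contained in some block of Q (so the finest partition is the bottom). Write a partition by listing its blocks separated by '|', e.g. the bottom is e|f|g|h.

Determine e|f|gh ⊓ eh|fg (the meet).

The meet (common refinement) of e|f|gh and eh|fg intersects blocks pairwise, giving e|f|g|h.

e|f|g|h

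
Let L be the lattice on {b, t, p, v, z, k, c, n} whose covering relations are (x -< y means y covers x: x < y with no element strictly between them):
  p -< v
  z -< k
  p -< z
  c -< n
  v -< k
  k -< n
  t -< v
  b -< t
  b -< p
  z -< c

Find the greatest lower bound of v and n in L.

v

Common lower bounds of {v, n}: b, p, t, v.
The greatest among these is v.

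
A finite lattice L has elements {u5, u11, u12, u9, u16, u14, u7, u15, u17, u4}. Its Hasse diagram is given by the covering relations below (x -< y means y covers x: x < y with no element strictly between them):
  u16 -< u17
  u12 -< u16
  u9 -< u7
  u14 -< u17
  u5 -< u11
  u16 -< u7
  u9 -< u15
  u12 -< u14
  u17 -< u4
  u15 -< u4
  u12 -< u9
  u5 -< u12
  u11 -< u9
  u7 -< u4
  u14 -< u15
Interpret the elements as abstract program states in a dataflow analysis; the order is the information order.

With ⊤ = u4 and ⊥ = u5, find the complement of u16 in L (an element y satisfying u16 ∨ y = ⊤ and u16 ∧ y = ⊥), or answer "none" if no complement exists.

none

For every candidate y, either u16 ∨ y ≠ u4 or u16 ∧ y ≠ u5; no complement exists.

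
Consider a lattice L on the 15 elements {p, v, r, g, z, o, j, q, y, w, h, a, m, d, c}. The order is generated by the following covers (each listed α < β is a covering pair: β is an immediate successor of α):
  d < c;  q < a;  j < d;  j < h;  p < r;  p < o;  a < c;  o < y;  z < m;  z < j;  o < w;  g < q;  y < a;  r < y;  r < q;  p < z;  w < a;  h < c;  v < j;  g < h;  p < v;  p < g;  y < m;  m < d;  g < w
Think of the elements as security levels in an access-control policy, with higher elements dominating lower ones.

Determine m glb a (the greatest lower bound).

Common lower bounds of {m, a}: o, p, r, y.
The greatest among these is y.

y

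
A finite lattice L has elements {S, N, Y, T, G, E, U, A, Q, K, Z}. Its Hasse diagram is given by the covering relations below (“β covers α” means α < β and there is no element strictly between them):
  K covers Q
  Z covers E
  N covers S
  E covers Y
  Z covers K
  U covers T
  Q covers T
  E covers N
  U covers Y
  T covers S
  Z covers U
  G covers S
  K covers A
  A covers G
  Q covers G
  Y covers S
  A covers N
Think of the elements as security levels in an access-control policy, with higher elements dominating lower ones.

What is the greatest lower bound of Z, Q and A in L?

Common lower bounds of {Z, Q, A}: G, S.
The greatest among these is G.

G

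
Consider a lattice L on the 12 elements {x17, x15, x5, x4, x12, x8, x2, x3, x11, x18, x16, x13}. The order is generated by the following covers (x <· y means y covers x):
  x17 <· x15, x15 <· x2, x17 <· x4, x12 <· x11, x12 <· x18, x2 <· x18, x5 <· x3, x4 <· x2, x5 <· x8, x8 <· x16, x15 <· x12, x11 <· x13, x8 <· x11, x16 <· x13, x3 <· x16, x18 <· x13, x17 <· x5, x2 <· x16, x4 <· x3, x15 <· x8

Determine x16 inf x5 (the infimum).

x5

Common lower bounds of {x16, x5}: x17, x5.
The greatest among these is x5.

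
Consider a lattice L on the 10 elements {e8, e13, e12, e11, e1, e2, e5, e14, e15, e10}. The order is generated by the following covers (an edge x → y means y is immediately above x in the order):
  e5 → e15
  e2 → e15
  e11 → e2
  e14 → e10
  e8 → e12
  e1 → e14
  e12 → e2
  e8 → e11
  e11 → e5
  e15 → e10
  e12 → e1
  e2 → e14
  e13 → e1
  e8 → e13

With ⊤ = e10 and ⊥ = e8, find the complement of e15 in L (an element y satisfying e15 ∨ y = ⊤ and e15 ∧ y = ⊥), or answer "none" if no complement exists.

Need y with e15 ∨ y = e10 and e15 ∧ y = e8.
Checking each element gives: e13.

e13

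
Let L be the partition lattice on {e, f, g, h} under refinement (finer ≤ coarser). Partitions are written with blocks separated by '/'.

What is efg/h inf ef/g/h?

ef/g/h

Common lower bounds of {efg/h, ef/g/h}: e/f/g/h, ef/g/h.
The greatest among these is ef/g/h.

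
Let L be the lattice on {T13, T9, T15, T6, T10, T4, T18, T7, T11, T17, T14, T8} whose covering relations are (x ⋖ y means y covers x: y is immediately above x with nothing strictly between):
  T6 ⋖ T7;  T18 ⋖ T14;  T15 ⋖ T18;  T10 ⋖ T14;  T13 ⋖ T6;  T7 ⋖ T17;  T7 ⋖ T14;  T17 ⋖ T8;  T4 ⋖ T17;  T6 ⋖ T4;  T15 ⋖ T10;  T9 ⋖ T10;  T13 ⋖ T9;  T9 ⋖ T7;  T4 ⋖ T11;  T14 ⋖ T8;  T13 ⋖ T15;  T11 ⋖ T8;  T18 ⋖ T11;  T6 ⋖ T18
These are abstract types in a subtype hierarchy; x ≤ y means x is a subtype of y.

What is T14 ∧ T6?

T6

Common lower bounds of {T14, T6}: T13, T6.
The greatest among these is T6.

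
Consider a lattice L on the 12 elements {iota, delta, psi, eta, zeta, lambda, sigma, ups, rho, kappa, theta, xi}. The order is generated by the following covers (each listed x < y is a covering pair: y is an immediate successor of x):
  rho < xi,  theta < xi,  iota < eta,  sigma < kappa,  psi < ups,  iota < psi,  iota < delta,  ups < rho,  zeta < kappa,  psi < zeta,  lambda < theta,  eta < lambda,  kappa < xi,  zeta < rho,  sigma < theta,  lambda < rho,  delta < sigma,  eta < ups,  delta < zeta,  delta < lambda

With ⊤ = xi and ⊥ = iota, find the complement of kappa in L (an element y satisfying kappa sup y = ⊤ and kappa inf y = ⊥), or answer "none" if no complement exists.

eta

Need y with kappa ∨ y = xi and kappa ∧ y = iota.
Checking each element gives: eta.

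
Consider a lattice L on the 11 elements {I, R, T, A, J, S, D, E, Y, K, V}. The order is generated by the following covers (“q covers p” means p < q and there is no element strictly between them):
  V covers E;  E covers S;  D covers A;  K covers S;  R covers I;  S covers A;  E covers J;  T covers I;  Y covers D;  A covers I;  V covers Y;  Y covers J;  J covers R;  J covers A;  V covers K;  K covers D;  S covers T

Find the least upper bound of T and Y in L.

Common upper bounds of {T, Y}: V.
The least among these is V.

V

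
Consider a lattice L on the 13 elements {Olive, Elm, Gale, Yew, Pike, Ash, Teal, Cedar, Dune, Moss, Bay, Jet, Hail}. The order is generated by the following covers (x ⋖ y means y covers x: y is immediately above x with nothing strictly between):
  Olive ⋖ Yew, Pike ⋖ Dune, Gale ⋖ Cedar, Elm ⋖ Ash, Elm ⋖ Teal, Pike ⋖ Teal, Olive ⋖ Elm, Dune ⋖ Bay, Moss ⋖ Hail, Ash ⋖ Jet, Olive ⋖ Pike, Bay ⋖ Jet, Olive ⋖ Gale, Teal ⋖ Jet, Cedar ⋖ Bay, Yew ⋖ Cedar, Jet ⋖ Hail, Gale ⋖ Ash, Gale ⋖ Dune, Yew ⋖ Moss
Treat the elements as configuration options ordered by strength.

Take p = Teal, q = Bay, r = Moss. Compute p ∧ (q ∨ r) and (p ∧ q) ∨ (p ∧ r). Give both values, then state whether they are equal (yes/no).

q ∨ r = Hail, so p ∧ (q ∨ r) = Teal ∧ Hail = Teal.
p ∧ q = Pike and p ∧ r = Olive, so (p ∧ q) ∨ (p ∧ r) = Pike ∨ Olive = Pike.
Equal: no.

Teal; Pike; no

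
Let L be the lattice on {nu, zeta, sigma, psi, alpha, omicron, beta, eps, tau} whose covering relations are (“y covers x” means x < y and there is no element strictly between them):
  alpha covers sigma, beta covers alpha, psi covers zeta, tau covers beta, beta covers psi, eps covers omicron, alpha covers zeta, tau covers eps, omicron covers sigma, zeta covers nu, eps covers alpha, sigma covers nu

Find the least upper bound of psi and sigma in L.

beta

Common upper bounds of {psi, sigma}: beta, tau.
The least among these is beta.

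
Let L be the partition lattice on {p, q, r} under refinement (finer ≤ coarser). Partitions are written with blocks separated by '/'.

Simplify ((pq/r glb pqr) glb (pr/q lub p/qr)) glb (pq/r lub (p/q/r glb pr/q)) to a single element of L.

pq/r

pq/r ∧ pqr = pq/r
pr/q ∨ p/qr = pqr
pq/r ∧ pqr = pq/r
p/q/r ∧ pr/q = p/q/r
pq/r ∨ p/q/r = pq/r
pq/r ∧ pq/r = pq/r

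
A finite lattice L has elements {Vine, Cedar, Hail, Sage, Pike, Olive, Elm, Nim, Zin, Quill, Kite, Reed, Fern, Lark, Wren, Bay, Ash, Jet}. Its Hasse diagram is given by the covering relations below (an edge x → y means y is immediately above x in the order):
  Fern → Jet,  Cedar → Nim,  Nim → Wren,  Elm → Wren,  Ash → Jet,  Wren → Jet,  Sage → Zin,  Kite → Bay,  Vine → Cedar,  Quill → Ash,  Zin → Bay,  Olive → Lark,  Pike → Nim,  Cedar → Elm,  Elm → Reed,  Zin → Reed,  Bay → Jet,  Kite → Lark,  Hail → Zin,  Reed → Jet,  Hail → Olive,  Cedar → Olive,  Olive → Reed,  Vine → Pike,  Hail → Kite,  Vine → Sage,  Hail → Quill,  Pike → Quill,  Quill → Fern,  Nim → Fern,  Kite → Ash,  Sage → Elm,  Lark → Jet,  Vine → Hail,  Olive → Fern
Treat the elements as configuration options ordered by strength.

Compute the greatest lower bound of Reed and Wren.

Elm

Common lower bounds of {Reed, Wren}: Cedar, Elm, Sage, Vine.
The greatest among these is Elm.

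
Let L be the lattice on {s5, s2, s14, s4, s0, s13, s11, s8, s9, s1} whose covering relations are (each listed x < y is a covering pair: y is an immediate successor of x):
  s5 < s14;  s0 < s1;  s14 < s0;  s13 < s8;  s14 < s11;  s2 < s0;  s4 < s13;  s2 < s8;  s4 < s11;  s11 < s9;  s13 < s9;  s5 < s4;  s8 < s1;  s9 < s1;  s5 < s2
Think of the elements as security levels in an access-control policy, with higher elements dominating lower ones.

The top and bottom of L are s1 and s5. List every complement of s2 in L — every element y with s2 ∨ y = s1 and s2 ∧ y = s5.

s11, s9

Need y with s2 ∨ y = s1 and s2 ∧ y = s5.
Checking each element gives: s11, s9.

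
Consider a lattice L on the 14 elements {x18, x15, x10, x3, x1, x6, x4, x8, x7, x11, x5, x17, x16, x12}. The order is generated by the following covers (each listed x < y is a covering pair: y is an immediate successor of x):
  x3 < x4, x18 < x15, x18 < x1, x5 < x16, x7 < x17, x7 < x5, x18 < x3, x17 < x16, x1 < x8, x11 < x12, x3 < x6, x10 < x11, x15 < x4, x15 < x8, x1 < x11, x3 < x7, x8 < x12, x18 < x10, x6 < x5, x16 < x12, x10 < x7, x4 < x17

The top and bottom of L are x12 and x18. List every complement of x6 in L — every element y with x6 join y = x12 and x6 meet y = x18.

Need y with x6 ∨ y = x12 and x6 ∧ y = x18.
Checking each element gives: x1, x11, x8.

x1, x11, x8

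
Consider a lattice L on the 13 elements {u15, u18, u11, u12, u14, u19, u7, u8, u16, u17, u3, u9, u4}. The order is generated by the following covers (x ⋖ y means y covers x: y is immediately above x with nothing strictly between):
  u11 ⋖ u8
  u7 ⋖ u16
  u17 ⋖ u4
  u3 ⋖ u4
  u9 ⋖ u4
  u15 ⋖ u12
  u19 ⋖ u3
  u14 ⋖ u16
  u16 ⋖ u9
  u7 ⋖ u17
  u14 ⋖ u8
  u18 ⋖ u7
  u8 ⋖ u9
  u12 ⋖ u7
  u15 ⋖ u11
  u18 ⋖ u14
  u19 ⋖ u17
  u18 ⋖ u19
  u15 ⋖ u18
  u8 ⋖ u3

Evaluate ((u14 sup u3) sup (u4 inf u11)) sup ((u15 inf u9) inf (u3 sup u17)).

u3

u14 ∨ u3 = u3
u4 ∧ u11 = u11
u3 ∨ u11 = u3
u15 ∧ u9 = u15
u3 ∨ u17 = u4
u15 ∧ u4 = u15
u3 ∨ u15 = u3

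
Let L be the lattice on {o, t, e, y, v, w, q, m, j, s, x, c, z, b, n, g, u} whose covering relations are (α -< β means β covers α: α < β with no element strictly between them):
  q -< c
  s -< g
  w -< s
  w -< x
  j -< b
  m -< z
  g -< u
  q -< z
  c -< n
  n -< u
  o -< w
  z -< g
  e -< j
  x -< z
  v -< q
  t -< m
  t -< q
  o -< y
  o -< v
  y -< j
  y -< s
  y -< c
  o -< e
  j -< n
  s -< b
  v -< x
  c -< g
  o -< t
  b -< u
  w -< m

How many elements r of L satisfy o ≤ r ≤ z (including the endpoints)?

The interval [o, z] = {m, o, q, t, v, w, x, z}, which has 8 elements.

8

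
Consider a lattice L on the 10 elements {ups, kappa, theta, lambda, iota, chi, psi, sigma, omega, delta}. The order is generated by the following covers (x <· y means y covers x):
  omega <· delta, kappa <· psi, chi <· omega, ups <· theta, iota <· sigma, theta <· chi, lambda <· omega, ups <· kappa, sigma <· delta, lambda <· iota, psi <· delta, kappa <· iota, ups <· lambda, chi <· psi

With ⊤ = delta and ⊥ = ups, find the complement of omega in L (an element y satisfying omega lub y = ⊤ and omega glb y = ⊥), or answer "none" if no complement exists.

kappa

Need y with omega ∨ y = delta and omega ∧ y = ups.
Checking each element gives: kappa.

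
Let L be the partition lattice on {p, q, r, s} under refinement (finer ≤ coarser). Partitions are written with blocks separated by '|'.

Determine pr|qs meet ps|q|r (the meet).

p|q|r|s

Common lower bounds of {pr|qs, ps|q|r}: p|q|r|s.
The greatest among these is p|q|r|s.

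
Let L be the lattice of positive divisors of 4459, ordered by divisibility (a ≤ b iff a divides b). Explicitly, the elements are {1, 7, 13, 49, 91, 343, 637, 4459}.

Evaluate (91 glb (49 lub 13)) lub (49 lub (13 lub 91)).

49 ∨ 13 = 637
91 ∧ 637 = 91
13 ∨ 91 = 91
49 ∨ 91 = 637
91 ∨ 637 = 637

637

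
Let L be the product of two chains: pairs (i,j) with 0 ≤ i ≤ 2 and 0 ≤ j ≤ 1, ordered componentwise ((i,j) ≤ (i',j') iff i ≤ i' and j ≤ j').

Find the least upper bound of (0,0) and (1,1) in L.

(1,1)

In a product of chains, the join is componentwise max, giving (1,1).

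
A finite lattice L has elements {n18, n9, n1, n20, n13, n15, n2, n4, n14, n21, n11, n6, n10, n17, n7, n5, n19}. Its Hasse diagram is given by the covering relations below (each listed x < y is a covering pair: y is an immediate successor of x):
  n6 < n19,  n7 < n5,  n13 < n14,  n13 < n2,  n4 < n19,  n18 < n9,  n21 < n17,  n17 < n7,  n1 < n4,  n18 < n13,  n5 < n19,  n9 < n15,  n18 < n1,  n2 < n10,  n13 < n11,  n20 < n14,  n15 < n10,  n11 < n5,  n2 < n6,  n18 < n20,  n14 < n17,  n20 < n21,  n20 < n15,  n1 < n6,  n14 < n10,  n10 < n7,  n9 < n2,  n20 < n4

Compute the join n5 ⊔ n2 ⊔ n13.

n5

Common upper bounds of {n5, n2, n13}: n19, n5.
The least among these is n5.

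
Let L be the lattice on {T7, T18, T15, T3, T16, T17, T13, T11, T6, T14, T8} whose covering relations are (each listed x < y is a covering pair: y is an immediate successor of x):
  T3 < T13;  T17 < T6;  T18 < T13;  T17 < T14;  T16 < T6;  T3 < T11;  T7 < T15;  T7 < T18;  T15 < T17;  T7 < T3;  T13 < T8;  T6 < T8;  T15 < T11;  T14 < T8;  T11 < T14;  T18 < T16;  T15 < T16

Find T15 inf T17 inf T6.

T15

Common lower bounds of {T15, T17, T6}: T15, T7.
The greatest among these is T15.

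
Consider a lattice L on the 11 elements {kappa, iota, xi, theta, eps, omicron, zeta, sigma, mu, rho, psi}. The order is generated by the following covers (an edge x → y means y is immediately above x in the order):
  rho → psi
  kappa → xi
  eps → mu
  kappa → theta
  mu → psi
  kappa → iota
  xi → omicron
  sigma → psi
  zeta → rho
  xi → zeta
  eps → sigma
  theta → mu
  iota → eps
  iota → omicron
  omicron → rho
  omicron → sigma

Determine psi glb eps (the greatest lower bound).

eps

Common lower bounds of {psi, eps}: eps, iota, kappa.
The greatest among these is eps.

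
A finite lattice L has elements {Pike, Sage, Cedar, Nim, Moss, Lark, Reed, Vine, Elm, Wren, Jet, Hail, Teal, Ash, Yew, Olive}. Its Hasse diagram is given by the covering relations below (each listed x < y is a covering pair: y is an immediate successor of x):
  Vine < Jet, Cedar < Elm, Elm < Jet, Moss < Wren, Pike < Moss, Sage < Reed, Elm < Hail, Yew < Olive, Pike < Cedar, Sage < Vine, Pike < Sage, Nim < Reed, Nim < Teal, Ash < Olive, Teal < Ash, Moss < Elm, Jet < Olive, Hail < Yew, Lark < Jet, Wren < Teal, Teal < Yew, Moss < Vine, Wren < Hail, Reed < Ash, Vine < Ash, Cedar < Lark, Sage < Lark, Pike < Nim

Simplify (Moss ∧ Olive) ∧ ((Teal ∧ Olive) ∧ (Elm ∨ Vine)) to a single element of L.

Moss ∧ Olive = Moss
Teal ∧ Olive = Teal
Elm ∨ Vine = Jet
Teal ∧ Jet = Moss
Moss ∧ Moss = Moss

Moss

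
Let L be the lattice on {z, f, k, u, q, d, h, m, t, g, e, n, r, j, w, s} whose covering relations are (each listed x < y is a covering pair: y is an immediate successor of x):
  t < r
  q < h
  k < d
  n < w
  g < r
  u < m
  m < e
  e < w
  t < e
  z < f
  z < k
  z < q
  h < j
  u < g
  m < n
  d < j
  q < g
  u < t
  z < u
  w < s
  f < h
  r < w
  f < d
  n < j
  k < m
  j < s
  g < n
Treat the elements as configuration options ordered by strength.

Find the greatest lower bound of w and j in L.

Common lower bounds of {w, j}: g, k, m, n, q, u, z.
The greatest among these is n.

n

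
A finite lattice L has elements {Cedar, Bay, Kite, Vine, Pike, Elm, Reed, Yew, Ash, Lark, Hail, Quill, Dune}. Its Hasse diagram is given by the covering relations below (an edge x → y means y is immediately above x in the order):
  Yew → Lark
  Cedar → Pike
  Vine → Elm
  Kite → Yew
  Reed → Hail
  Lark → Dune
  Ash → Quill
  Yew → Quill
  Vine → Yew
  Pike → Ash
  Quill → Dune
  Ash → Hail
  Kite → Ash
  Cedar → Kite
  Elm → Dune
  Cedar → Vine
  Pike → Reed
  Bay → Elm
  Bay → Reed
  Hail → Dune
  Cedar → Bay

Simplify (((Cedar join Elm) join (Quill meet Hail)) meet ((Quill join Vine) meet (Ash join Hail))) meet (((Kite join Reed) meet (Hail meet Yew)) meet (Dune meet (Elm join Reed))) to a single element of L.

Kite

Cedar ∨ Elm = Elm
Quill ∧ Hail = Ash
Elm ∨ Ash = Dune
Quill ∨ Vine = Quill
Ash ∨ Hail = Hail
Quill ∧ Hail = Ash
Dune ∧ Ash = Ash
Kite ∨ Reed = Hail
Hail ∧ Yew = Kite
Hail ∧ Kite = Kite
Elm ∨ Reed = Dune
Dune ∧ Dune = Dune
Kite ∧ Dune = Kite
Ash ∧ Kite = Kite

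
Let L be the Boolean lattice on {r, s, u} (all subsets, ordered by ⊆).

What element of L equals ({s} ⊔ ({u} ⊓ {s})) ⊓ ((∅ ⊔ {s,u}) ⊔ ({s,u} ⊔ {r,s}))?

{u} ∧ {s} = ∅
{s} ∨ ∅ = {s}
∅ ∨ {s,u} = {s,u}
{s,u} ∨ {r,s} = {r,s,u}
{s,u} ∨ {r,s,u} = {r,s,u}
{s} ∧ {r,s,u} = {s}

{s}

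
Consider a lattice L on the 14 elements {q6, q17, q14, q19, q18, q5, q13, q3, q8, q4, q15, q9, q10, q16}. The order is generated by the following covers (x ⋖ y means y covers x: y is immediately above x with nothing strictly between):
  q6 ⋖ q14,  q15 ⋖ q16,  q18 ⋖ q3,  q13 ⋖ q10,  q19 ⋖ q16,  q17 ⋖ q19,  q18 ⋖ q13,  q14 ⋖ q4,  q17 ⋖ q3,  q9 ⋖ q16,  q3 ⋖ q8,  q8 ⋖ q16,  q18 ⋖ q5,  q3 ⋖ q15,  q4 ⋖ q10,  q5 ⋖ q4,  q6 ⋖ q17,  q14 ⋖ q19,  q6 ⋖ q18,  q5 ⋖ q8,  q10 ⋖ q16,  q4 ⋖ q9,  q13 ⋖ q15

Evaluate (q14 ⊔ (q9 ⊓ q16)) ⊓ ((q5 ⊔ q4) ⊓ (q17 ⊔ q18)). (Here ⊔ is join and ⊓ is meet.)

q9 ∧ q16 = q9
q14 ∨ q9 = q9
q5 ∨ q4 = q4
q17 ∨ q18 = q3
q4 ∧ q3 = q18
q9 ∧ q18 = q18

q18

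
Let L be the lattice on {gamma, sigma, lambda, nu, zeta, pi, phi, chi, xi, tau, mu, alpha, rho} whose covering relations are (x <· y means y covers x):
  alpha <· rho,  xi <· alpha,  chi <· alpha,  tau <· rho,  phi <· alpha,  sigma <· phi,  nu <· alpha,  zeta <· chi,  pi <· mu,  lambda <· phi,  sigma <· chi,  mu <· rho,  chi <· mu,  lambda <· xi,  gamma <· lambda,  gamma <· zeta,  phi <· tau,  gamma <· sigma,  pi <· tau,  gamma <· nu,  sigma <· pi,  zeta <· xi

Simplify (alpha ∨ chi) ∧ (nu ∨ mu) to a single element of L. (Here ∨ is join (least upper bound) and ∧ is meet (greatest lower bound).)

alpha ∨ chi = alpha
nu ∨ mu = rho
alpha ∧ rho = alpha

alpha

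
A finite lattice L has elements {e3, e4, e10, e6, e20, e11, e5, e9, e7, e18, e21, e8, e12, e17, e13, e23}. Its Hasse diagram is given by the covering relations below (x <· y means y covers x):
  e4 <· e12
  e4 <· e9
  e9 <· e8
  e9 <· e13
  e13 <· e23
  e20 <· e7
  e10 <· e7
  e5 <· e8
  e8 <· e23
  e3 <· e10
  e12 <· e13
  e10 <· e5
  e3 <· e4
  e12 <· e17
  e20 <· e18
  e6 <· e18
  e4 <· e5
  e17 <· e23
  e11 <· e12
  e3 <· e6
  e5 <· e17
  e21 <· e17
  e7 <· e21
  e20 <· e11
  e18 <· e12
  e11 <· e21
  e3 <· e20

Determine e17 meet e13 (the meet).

e12

Common lower bounds of {e17, e13}: e11, e12, e18, e20, e3, e4, e6.
The greatest among these is e12.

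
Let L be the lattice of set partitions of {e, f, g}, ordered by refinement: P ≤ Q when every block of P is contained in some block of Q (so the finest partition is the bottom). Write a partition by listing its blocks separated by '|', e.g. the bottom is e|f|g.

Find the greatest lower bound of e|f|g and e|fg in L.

e|f|g

The meet (common refinement) of e|f|g and e|fg intersects blocks pairwise, giving e|f|g.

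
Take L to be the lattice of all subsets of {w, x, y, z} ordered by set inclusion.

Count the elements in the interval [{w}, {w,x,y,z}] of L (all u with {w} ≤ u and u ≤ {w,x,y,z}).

The interval [{w}, {w,x,y,z}] = {{w,x,y,z}, {w,x,y}, {w,x,z}, {w,x}, {w,y,z}, {w,y}, {w,z}, {w}}, which has 8 elements.

8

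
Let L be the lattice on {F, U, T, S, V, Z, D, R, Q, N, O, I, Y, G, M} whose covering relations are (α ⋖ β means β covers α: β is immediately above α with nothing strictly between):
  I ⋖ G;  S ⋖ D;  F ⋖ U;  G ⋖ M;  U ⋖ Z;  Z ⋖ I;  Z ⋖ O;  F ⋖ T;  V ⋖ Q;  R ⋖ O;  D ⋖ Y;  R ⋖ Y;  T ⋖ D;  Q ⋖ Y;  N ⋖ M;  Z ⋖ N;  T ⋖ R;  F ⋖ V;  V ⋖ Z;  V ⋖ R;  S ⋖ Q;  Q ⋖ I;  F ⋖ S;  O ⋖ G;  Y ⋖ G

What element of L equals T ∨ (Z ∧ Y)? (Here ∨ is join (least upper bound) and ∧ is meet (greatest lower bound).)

Z ∧ Y = V
T ∨ V = R

R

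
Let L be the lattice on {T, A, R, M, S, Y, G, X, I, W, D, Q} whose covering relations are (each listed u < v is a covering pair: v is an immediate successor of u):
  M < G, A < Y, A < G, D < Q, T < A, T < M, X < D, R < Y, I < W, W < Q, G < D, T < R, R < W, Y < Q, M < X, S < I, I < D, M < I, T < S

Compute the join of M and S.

I

Common upper bounds of {M, S}: D, I, Q, W.
The least among these is I.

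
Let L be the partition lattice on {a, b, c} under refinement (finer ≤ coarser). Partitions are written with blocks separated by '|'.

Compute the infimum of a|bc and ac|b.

Common lower bounds of {a|bc, ac|b}: a|b|c.
The greatest among these is a|b|c.

a|b|c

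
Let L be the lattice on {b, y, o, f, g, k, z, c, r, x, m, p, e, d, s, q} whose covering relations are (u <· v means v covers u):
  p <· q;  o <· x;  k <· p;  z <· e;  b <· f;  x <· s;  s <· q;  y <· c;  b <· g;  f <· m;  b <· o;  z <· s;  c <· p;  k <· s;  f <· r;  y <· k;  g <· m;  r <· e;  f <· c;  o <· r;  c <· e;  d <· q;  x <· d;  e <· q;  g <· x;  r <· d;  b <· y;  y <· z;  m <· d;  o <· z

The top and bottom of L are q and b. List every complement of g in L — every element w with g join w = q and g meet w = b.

c, e, p

Need w with g ∨ w = q and g ∧ w = b.
Checking each element gives: c, e, p.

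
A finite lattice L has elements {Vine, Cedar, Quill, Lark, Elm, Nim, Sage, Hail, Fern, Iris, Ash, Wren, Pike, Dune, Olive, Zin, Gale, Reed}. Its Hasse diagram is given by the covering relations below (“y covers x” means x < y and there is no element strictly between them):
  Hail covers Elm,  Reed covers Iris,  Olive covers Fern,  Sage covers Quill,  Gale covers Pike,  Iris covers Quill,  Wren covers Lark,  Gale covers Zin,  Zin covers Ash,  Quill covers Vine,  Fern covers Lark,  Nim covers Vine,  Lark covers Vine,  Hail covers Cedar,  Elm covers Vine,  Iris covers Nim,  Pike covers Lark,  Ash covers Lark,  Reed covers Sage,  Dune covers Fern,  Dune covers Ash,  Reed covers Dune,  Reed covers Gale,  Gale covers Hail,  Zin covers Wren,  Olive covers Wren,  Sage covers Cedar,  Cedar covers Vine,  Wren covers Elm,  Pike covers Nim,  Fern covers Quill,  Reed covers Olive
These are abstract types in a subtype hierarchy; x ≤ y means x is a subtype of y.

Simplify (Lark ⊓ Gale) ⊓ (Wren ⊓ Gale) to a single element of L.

Lark

Lark ∧ Gale = Lark
Wren ∧ Gale = Wren
Lark ∧ Wren = Lark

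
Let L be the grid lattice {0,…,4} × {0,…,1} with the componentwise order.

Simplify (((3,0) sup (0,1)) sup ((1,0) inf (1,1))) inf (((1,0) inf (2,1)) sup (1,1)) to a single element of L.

(3,0) ∨ (0,1) = (3,1)
(1,0) ∧ (1,1) = (1,0)
(3,1) ∨ (1,0) = (3,1)
(1,0) ∧ (2,1) = (1,0)
(1,0) ∨ (1,1) = (1,1)
(3,1) ∧ (1,1) = (1,1)

(1,1)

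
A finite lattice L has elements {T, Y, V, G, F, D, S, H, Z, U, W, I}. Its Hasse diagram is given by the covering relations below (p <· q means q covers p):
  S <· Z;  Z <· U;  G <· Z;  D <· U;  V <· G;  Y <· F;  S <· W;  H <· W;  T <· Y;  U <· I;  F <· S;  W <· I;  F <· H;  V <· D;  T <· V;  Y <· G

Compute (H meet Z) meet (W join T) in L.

F

H ∧ Z = F
W ∨ T = W
F ∧ W = F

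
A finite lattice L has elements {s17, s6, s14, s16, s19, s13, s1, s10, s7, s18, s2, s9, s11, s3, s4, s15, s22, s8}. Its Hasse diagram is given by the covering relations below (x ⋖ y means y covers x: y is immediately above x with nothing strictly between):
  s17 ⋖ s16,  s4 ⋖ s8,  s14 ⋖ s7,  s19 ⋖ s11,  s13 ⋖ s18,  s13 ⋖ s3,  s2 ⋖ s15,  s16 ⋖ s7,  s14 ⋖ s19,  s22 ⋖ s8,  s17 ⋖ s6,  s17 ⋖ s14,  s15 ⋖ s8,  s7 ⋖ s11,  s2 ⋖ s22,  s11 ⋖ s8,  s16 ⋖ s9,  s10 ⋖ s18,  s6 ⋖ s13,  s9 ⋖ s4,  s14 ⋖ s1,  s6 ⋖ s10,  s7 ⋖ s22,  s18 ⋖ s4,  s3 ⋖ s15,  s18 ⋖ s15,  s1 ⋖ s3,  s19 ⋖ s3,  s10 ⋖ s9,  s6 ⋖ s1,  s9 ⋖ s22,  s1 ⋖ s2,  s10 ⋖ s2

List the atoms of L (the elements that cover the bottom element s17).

s14, s16, s6

The atoms are exactly the elements that cover s17: s14, s16, s6.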